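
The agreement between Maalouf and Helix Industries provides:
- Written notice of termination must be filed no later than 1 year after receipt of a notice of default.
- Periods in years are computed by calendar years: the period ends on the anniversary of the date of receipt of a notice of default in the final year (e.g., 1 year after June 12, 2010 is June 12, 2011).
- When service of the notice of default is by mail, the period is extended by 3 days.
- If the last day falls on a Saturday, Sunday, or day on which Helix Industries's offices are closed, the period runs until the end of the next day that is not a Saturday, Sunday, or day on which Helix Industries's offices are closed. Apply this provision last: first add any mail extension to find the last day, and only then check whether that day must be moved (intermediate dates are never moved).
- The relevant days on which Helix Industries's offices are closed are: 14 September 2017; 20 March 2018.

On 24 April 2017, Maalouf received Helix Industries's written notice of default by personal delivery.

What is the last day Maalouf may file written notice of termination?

April 24, 2018

1 year after 24 April 2017 is April 24, 2018.
Service was not by mail, so no mail extension applies.
April 24, 2018 is a Tuesday and not a day on which Helix Industries's offices are closed, so no extension applies.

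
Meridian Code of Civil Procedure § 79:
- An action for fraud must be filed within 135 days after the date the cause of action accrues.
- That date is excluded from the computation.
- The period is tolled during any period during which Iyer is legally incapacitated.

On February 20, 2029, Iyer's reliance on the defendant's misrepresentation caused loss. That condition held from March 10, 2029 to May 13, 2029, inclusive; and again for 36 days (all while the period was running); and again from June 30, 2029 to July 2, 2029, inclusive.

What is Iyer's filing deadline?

135 days after February 20, 2029 is July 5, 2029.
From March 10, 2029 through May 13, 2029 inclusive is 65 days; tolling adds 65 days: July 5, 2029 + 65 days = September 8, 2029.
Tolling adds 36 days: September 8, 2029 + 36 days = October 14, 2029.
From June 30, 2029 through July 2, 2029 inclusive is 3 days; tolling adds 3 days: October 14, 2029 + 3 days = October 17, 2029.

October 17, 2029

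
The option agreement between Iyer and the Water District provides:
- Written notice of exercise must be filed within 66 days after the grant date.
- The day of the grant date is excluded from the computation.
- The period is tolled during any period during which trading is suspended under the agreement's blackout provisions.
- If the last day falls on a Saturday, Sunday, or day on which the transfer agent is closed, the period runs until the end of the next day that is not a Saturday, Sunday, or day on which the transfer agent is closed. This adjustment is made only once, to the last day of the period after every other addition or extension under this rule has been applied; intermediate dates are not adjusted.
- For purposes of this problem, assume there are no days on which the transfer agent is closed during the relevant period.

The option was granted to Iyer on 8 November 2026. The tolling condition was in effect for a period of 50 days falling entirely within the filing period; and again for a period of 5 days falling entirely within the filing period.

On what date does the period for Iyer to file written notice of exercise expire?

66 days after 8 November 2026 is January 13, 2027.
Tolling adds 50 days: January 13, 2027 + 50 days = March 4, 2027.
Tolling adds 5 days: March 4, 2027 + 5 days = March 9, 2027.
March 9, 2027 is a Tuesday and not a day on which the transfer agent is closed, so no extension applies.

March 9, 2027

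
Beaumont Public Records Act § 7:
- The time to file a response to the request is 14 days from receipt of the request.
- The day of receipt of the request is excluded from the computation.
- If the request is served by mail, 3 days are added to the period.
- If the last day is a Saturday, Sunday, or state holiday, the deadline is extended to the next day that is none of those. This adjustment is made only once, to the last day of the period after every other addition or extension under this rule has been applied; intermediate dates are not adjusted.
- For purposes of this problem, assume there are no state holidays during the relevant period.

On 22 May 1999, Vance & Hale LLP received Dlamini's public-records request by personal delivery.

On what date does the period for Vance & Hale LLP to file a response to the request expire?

June 7, 1999

14 days after 22 May 1999 is June 5, 1999.
Service was not by mail, so no mail extension applies.
June 5, 1999 is Saturday; June 6, 1999 is Sunday. The next qualifying day is June 7, 1999.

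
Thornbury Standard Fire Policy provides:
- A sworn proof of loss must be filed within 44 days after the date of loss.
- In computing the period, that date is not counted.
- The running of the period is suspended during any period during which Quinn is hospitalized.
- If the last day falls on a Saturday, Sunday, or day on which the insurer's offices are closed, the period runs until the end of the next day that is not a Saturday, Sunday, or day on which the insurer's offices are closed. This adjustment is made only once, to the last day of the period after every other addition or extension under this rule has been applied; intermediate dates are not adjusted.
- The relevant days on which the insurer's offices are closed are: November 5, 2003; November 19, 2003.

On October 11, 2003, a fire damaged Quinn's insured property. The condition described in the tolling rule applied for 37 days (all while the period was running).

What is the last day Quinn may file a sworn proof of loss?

December 31, 2003

44 days after October 11, 2003 is November 24, 2003.
Tolling adds 37 days: November 24, 2003 + 37 days = December 31, 2003.
December 31, 2003 is a Wednesday and not a day on which the insurer's offices are closed, so no extension applies.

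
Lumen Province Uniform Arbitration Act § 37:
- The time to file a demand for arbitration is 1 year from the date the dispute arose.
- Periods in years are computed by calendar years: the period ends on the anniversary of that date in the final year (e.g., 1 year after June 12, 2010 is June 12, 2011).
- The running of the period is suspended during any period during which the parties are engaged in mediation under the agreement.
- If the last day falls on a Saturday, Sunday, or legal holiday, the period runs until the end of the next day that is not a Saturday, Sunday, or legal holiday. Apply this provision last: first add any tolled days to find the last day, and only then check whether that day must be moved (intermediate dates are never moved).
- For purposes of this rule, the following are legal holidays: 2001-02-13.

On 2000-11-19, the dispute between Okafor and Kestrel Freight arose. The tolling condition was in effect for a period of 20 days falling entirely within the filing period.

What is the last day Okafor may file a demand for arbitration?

1 year after 2000-11-19 is November 19, 2001.
Tolling adds 20 days: November 19, 2001 + 20 days = December 9, 2001.
December 9, 2001 is Sunday. The next qualifying day is December 10, 2001.

December 10, 2001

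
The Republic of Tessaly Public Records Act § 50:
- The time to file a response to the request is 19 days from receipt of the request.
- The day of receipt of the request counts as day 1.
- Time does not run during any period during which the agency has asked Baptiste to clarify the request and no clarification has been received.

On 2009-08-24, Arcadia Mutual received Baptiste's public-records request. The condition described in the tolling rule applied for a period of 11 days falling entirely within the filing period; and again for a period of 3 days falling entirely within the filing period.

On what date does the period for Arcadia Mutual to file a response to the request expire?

Counting 2009-08-24 as day 1, day 19 is September 11, 2009.
Tolling adds 11 days: September 11, 2009 + 11 days = September 22, 2009.
Tolling adds 3 days: September 22, 2009 + 3 days = September 25, 2009.

September 25, 2009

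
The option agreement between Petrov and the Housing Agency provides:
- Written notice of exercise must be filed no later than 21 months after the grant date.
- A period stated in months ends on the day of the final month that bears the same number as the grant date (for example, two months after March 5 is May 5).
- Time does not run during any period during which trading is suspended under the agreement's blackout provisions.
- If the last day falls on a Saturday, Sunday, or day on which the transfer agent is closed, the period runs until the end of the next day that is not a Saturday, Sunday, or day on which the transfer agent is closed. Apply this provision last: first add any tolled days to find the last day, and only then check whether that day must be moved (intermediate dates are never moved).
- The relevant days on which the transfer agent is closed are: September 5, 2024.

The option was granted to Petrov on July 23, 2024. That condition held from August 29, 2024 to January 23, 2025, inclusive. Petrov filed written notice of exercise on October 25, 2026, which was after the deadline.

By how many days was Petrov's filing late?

21 months after July 23, 2024 is April 23, 2026.
From August 29, 2024 through January 23, 2025 inclusive is 148 days; tolling adds 148 days: April 23, 2026 + 148 days = September 18, 2026.
September 18, 2026 is a Friday and not a day on which the transfer agent is closed, so no extension applies.
The deadline is September 18, 2026; from September 18, 2026 to October 25, 2026 is 37 days.

37 days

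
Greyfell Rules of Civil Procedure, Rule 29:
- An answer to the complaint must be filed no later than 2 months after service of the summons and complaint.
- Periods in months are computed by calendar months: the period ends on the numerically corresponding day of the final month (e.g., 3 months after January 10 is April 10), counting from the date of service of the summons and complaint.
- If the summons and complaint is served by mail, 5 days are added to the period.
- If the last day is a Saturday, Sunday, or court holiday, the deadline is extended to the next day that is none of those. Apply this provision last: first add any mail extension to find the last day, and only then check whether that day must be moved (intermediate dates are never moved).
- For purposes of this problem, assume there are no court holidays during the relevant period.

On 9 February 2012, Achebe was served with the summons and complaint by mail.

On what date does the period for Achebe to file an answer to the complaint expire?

April 16, 2012

2 months after 9 February 2012 is April 9, 2012.
Service was by mail, adding 5 days: April 9, 2012 + 5 days = April 14, 2012.
April 14, 2012 is Saturday; April 15, 2012 is Sunday. The next qualifying day is April 16, 2012.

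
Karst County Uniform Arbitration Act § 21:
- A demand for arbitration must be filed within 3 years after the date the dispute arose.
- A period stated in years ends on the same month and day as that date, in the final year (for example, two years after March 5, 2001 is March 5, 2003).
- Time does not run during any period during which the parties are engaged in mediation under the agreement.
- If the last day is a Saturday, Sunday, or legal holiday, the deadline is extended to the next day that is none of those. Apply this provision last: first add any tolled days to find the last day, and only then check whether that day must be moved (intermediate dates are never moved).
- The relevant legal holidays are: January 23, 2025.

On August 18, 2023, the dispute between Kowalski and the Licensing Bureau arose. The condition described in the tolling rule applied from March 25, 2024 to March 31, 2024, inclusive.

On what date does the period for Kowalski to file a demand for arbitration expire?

August 25, 2026

3 years after August 18, 2023 is August 18, 2026.
From March 25, 2024 through March 31, 2024 inclusive is 7 days; tolling adds 7 days: August 18, 2026 + 7 days = August 25, 2026.
August 25, 2026 is a Tuesday and not a legal holiday, so no extension applies.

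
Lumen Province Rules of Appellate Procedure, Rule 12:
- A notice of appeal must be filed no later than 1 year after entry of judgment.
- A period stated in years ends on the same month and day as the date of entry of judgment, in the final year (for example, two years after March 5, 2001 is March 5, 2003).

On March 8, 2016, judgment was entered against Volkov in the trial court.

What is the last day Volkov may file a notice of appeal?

March 8, 2017

1 year after March 8, 2016 is March 8, 2017.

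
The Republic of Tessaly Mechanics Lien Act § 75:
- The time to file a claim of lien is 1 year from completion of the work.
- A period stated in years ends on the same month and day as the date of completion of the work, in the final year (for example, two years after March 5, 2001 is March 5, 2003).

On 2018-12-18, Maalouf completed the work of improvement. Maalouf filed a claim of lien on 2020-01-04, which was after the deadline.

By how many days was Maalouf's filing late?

17 days

1 year after 2018-12-18 is December 18, 2019.
The deadline is December 18, 2019; from December 18, 2019 to January 4, 2020 is 17 days.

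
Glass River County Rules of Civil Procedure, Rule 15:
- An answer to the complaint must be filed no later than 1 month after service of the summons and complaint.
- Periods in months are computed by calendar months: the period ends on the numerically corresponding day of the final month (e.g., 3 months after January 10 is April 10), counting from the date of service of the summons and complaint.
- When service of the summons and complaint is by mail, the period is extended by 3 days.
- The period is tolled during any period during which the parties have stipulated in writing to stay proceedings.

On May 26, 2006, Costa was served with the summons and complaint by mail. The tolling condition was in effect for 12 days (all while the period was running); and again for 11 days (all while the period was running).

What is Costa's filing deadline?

1 month after May 26, 2006 is June 26, 2006.
Service was by mail, adding 3 days: June 26, 2006 + 3 days = June 29, 2006.
Tolling adds 12 days: June 29, 2006 + 12 days = July 11, 2006.
Tolling adds 11 days: July 11, 2006 + 11 days = July 22, 2006.

July 22, 2006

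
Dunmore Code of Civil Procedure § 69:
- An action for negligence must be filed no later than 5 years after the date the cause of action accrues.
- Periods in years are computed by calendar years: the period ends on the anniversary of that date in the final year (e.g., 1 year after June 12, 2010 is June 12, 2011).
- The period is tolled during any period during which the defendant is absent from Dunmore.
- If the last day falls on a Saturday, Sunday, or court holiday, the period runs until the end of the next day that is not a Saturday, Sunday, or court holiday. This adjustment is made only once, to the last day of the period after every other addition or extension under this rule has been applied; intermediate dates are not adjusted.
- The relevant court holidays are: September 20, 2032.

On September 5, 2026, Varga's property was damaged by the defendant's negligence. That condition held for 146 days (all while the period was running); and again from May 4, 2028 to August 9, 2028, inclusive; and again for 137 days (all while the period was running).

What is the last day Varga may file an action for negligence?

September 21, 2032

5 years after September 5, 2026 is September 5, 2031.
Tolling adds 146 days: September 5, 2031 + 146 days = January 29, 2032.
From May 4, 2028 through August 9, 2028 inclusive is 98 days; tolling adds 98 days: January 29, 2032 + 98 days = May 6, 2032.
Tolling adds 137 days: May 6, 2032 + 137 days = September 20, 2032.
September 20, 2032 is a listed holiday. The next qualifying day is September 21, 2032.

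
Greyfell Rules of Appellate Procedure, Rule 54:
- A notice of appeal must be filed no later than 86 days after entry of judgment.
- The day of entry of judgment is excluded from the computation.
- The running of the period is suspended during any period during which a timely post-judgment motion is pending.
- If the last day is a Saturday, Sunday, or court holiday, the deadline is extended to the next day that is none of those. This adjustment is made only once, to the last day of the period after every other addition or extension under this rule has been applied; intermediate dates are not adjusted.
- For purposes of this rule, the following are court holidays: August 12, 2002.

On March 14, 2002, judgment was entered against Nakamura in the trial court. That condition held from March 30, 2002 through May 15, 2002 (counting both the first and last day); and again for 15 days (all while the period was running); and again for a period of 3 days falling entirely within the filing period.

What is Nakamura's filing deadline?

86 days after March 14, 2002 is June 8, 2002.
From March 30, 2002 through May 15, 2002 inclusive is 47 days; tolling adds 47 days: June 8, 2002 + 47 days = July 25, 2002.
Tolling adds 15 days: July 25, 2002 + 15 days = August 9, 2002.
Tolling adds 3 days: August 9, 2002 + 3 days = August 12, 2002.
August 12, 2002 is a listed holiday. The next qualifying day is August 13, 2002.

August 13, 2002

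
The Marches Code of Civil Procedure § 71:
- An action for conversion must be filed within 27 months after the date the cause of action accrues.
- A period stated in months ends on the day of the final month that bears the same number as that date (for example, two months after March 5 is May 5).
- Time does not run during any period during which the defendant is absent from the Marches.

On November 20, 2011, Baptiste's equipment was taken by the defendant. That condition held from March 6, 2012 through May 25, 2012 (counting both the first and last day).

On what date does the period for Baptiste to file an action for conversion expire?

May 12, 2014

27 months after November 20, 2011 is February 20, 2014.
From March 6, 2012 through May 25, 2012 inclusive is 81 days; tolling adds 81 days: February 20, 2014 + 81 days = May 12, 2014.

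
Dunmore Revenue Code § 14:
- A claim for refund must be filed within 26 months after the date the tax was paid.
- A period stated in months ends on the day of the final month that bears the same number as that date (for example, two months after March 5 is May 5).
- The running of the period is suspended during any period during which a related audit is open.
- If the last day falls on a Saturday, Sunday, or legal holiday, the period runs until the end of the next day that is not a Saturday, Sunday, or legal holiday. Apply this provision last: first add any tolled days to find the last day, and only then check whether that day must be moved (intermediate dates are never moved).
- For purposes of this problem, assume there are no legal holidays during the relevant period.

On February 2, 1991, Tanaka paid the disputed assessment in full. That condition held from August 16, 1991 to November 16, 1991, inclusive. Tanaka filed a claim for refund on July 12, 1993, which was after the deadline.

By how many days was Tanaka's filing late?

7 days

26 months after February 2, 1991 is April 2, 1993.
From August 16, 1991 through November 16, 1991 inclusive is 93 days; tolling adds 93 days: April 2, 1993 + 93 days = July 4, 1993.
July 4, 1993 is Sunday. The next qualifying day is July 5, 1993.
The deadline is July 5, 1993; from July 5, 1993 to July 12, 1993 is 7 days.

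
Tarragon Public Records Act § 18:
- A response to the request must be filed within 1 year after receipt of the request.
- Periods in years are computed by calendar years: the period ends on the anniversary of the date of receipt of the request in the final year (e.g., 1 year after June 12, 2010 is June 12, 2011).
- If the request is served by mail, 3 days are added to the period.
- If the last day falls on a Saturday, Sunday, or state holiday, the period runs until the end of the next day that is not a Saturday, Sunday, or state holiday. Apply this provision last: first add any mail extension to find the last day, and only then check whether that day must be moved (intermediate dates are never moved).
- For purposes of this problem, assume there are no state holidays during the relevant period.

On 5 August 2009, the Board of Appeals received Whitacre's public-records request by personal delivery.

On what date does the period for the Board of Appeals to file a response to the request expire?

1 year after 5 August 2009 is August 5, 2010.
Service was not by mail, so no mail extension applies.
August 5, 2010 is a Thursday and not a state holiday, so no extension applies.

August 5, 2010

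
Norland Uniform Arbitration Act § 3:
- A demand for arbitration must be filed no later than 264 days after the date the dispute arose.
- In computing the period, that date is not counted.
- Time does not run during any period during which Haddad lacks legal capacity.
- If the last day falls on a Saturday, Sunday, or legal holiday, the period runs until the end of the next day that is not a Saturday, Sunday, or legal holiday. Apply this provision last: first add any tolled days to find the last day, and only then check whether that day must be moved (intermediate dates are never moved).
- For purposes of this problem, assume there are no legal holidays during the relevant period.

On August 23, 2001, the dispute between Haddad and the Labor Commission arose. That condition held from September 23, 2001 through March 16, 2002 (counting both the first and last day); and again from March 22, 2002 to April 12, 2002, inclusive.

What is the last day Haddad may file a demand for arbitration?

November 27, 2002

264 days after August 23, 2001 is May 14, 2002.
From September 23, 2001 through March 16, 2002 inclusive is 175 days; tolling adds 175 days: May 14, 2002 + 175 days = November 5, 2002.
From March 22, 2002 through April 12, 2002 inclusive is 22 days; tolling adds 22 days: November 5, 2002 + 22 days = November 27, 2002.
November 27, 2002 is a Wednesday and not a legal holiday, so no extension applies.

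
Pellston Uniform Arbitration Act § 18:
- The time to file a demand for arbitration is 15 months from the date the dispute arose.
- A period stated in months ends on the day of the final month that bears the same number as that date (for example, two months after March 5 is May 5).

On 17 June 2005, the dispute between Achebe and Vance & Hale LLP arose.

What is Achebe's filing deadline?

September 17, 2006

15 months after 17 June 2005 is September 17, 2006.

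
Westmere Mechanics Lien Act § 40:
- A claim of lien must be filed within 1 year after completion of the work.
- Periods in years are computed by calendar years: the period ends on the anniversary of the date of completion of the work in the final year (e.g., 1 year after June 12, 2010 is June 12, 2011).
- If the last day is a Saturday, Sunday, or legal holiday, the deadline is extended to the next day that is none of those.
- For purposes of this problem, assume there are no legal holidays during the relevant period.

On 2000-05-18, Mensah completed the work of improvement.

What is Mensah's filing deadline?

1 year after 2000-05-18 is May 18, 2001.
May 18, 2001 is a Friday and not a legal holiday, so no extension applies.

May 18, 2001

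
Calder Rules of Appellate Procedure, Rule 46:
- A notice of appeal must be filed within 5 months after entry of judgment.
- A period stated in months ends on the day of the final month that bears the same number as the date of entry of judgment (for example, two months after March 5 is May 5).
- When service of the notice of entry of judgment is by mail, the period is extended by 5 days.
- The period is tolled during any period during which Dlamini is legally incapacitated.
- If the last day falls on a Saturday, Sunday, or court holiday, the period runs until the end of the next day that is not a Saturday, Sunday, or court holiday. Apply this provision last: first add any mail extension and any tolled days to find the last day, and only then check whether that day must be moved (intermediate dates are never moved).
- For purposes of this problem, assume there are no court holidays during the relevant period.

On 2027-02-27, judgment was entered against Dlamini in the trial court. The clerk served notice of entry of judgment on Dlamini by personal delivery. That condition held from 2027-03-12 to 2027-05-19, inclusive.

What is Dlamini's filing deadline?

October 4, 2027

5 months after 2027-02-27 is July 27, 2027.
Service was not by mail, so no mail extension applies.
From March 12, 2027 through May 19, 2027 inclusive is 69 days; tolling adds 69 days: July 27, 2027 + 69 days = October 4, 2027.
October 4, 2027 is a Monday and not a court holiday, so no extension applies.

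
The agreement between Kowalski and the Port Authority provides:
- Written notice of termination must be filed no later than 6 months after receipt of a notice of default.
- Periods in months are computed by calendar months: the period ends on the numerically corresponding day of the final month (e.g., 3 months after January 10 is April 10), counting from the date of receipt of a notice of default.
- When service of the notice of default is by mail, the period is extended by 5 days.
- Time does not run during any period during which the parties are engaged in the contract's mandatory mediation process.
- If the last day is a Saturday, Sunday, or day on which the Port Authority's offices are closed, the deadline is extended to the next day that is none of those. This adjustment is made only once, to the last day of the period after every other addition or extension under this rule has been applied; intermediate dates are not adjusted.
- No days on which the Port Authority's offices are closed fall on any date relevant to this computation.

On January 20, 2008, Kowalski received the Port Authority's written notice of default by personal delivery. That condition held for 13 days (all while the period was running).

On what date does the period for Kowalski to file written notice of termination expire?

August 4, 2008

6 months after January 20, 2008 is July 20, 2008.
Service was not by mail, so no mail extension applies.
Tolling adds 13 days: July 20, 2008 + 13 days = August 2, 2008.
August 2, 2008 is Saturday; August 3, 2008 is Sunday. The next qualifying day is August 4, 2008.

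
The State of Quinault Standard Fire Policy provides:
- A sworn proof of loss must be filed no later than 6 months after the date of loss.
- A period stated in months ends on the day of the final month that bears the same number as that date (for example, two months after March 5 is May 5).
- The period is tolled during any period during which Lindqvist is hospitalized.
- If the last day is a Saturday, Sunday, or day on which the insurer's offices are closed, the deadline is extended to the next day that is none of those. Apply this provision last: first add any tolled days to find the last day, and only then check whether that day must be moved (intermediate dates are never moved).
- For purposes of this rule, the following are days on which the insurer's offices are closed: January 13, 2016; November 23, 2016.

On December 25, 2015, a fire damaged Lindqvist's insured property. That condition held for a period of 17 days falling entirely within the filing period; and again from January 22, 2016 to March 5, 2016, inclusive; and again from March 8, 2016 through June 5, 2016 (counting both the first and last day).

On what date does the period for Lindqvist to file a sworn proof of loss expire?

6 months after December 25, 2015 is June 25, 2016.
Tolling adds 17 days: June 25, 2016 + 17 days = July 12, 2016.
From January 22, 2016 through March 5, 2016 inclusive is 44 days; tolling adds 44 days: July 12, 2016 + 44 days = August 25, 2016.
From March 8, 2016 through June 5, 2016 inclusive is 90 days; tolling adds 90 days: August 25, 2016 + 90 days = November 23, 2016.
November 23, 2016 is a listed holiday. The next qualifying day is November 24, 2016.

November 24, 2016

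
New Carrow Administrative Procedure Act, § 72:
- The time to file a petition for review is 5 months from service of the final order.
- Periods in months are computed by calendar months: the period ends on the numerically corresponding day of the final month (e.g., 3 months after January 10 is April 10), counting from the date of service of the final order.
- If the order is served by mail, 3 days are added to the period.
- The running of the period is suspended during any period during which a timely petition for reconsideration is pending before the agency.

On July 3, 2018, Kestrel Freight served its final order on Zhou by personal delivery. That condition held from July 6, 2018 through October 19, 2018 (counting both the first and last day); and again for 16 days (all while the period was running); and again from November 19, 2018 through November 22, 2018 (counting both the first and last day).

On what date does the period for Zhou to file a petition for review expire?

5 months after July 3, 2018 is December 3, 2018.
Service was not by mail, so no mail extension applies.
From July 6, 2018 through October 19, 2018 inclusive is 106 days; tolling adds 106 days: December 3, 2018 + 106 days = March 19, 2019.
Tolling adds 16 days: March 19, 2019 + 16 days = April 4, 2019.
From November 19, 2018 through November 22, 2018 inclusive is 4 days; tolling adds 4 days: April 4, 2019 + 4 days = April 8, 2019.

April 8, 2019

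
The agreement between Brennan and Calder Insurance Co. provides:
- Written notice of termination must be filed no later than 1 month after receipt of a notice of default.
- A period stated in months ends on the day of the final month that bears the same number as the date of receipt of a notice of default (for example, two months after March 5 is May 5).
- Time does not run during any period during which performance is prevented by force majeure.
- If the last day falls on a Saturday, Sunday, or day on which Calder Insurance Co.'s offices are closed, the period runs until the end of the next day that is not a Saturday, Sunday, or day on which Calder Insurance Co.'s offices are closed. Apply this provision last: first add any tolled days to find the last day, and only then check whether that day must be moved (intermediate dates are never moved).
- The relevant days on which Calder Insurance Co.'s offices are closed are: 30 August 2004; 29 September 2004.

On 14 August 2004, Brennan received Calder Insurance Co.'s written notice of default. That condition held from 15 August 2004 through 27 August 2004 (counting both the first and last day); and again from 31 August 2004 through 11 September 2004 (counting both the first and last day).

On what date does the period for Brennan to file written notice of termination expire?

October 11, 2004

1 month after 14 August 2004 is September 14, 2004.
From August 15, 2004 through August 27, 2004 inclusive is 13 days; tolling adds 13 days: September 14, 2004 + 13 days = September 27, 2004.
From August 31, 2004 through September 11, 2004 inclusive is 12 days; tolling adds 12 days: September 27, 2004 + 12 days = October 9, 2004.
October 9, 2004 is Saturday; October 10, 2004 is Sunday. The next qualifying day is October 11, 2004.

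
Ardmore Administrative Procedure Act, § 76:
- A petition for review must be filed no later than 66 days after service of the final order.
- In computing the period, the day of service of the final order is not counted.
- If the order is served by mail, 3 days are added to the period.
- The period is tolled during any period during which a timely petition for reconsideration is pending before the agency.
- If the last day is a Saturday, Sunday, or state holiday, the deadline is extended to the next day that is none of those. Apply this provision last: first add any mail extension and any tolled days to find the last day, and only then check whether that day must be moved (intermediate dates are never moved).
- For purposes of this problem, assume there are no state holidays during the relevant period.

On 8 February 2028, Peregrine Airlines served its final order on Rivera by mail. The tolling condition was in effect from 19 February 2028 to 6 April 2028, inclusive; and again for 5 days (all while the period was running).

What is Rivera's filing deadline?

66 days after 8 February 2028 is April 14, 2028.
Service was by mail, adding 3 days: April 14, 2028 + 3 days = April 17, 2028.
From February 19, 2028 through April 6, 2028 inclusive is 48 days; tolling adds 48 days: April 17, 2028 + 48 days = June 4, 2028.
Tolling adds 5 days: June 4, 2028 + 5 days = June 9, 2028.
June 9, 2028 is a Friday and not a state holiday, so no extension applies.

June 9, 2028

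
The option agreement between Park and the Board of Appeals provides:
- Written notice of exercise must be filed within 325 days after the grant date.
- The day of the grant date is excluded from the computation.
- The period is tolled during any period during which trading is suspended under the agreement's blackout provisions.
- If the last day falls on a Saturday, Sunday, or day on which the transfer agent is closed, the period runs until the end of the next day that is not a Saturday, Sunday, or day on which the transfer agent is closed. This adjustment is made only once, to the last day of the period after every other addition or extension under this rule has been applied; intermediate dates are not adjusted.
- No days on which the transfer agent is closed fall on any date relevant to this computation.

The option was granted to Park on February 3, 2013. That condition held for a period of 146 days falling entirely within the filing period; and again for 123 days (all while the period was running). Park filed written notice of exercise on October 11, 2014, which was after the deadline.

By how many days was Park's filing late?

325 days after February 3, 2013 is December 25, 2013.
Tolling adds 146 days: December 25, 2013 + 146 days = May 20, 2014.
Tolling adds 123 days: May 20, 2014 + 123 days = September 20, 2014.
September 20, 2014 is Saturday; September 21, 2014 is Sunday. The next qualifying day is September 22, 2014.
The deadline is September 22, 2014; from September 22, 2014 to October 11, 2014 is 19 days.

19 days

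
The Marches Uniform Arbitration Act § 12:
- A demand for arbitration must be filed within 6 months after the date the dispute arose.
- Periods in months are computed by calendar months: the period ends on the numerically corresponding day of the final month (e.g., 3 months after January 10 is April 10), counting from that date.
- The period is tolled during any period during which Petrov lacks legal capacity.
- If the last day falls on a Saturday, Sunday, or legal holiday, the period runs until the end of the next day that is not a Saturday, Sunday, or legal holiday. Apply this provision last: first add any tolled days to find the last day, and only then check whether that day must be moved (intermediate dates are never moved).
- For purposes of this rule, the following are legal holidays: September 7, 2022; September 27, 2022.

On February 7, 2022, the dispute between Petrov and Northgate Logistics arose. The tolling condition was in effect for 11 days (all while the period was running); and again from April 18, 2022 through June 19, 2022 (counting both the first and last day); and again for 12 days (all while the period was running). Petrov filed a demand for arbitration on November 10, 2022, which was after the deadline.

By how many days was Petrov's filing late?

6 months after February 7, 2022 is August 7, 2022.
Tolling adds 11 days: August 7, 2022 + 11 days = August 18, 2022.
From April 18, 2022 through June 19, 2022 inclusive is 63 days; tolling adds 63 days: August 18, 2022 + 63 days = October 20, 2022.
Tolling adds 12 days: October 20, 2022 + 12 days = November 1, 2022.
November 1, 2022 is a Tuesday and not a legal holiday, so no extension applies.
The deadline is November 1, 2022; from November 1, 2022 to November 10, 2022 is 9 days.

9 days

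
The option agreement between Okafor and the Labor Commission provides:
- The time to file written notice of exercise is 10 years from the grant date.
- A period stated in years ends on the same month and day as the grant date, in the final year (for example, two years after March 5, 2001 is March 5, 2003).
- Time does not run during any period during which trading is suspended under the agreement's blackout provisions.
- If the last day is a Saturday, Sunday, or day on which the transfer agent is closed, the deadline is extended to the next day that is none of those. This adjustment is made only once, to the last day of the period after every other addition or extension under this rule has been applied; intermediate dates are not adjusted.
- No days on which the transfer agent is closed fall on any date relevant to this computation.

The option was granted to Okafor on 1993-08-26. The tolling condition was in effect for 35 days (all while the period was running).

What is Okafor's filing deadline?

10 years after 1993-08-26 is August 26, 2003.
Tolling adds 35 days: August 26, 2003 + 35 days = September 30, 2003.
September 30, 2003 is a Tuesday and not a day on which the transfer agent is closed, so no extension applies.

September 30, 2003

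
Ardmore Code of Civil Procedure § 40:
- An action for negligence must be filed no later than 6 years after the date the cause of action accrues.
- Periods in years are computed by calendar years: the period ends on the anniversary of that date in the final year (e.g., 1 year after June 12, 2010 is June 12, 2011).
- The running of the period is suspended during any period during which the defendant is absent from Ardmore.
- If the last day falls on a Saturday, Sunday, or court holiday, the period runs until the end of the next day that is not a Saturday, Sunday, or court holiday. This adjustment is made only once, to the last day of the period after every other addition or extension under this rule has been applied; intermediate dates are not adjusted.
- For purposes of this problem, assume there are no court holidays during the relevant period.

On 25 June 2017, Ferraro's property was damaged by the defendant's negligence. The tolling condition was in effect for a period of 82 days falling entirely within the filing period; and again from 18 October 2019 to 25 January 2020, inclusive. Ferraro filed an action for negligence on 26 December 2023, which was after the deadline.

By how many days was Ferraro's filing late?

1 day

6 years after 25 June 2017 is June 25, 2023.
Tolling adds 82 days: June 25, 2023 + 82 days = September 15, 2023.
From October 18, 2019 through January 25, 2020 inclusive is 100 days; tolling adds 100 days: September 15, 2023 + 100 days = December 24, 2023.
December 24, 2023 is Sunday. The next qualifying day is December 25, 2023.
The deadline is December 25, 2023; from December 25, 2023 to December 26, 2023 is 1 days.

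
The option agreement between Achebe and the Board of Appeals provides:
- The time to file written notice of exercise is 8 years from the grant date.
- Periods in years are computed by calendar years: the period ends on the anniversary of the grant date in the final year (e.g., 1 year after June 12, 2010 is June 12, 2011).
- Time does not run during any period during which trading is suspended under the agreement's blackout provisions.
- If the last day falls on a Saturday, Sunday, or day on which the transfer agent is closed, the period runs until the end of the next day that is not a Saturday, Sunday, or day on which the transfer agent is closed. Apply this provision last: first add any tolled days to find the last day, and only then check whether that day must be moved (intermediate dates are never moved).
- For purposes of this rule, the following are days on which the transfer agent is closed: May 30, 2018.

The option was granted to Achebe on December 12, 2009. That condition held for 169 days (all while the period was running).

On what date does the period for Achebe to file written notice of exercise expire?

May 31, 2018

8 years after December 12, 2009 is December 12, 2017.
Tolling adds 169 days: December 12, 2017 + 169 days = May 30, 2018.
May 30, 2018 is a listed holiday. The next qualifying day is May 31, 2018.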